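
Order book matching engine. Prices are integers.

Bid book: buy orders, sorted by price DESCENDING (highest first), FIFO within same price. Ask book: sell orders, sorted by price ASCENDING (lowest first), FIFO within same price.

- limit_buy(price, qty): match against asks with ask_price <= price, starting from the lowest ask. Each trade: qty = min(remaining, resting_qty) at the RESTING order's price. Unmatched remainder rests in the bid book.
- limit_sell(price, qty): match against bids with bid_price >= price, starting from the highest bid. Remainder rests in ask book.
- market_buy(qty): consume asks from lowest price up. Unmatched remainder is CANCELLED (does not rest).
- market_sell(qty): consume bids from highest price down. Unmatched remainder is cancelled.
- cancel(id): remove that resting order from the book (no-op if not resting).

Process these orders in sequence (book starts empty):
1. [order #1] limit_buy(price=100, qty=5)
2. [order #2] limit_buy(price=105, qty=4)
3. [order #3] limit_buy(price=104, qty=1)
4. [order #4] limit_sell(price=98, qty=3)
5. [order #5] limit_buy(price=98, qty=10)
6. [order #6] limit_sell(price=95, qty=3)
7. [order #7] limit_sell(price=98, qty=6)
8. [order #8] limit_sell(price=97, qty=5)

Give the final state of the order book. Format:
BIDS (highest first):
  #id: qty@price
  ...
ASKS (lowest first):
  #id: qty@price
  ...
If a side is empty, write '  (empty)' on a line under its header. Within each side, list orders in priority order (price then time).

Answer: BIDS (highest first):
  #5: 3@98
ASKS (lowest first):
  (empty)

Derivation:
After op 1 [order #1] limit_buy(price=100, qty=5): fills=none; bids=[#1:5@100] asks=[-]
After op 2 [order #2] limit_buy(price=105, qty=4): fills=none; bids=[#2:4@105 #1:5@100] asks=[-]
After op 3 [order #3] limit_buy(price=104, qty=1): fills=none; bids=[#2:4@105 #3:1@104 #1:5@100] asks=[-]
After op 4 [order #4] limit_sell(price=98, qty=3): fills=#2x#4:3@105; bids=[#2:1@105 #3:1@104 #1:5@100] asks=[-]
After op 5 [order #5] limit_buy(price=98, qty=10): fills=none; bids=[#2:1@105 #3:1@104 #1:5@100 #5:10@98] asks=[-]
After op 6 [order #6] limit_sell(price=95, qty=3): fills=#2x#6:1@105 #3x#6:1@104 #1x#6:1@100; bids=[#1:4@100 #5:10@98] asks=[-]
After op 7 [order #7] limit_sell(price=98, qty=6): fills=#1x#7:4@100 #5x#7:2@98; bids=[#5:8@98] asks=[-]
After op 8 [order #8] limit_sell(price=97, qty=5): fills=#5x#8:5@98; bids=[#5:3@98] asks=[-]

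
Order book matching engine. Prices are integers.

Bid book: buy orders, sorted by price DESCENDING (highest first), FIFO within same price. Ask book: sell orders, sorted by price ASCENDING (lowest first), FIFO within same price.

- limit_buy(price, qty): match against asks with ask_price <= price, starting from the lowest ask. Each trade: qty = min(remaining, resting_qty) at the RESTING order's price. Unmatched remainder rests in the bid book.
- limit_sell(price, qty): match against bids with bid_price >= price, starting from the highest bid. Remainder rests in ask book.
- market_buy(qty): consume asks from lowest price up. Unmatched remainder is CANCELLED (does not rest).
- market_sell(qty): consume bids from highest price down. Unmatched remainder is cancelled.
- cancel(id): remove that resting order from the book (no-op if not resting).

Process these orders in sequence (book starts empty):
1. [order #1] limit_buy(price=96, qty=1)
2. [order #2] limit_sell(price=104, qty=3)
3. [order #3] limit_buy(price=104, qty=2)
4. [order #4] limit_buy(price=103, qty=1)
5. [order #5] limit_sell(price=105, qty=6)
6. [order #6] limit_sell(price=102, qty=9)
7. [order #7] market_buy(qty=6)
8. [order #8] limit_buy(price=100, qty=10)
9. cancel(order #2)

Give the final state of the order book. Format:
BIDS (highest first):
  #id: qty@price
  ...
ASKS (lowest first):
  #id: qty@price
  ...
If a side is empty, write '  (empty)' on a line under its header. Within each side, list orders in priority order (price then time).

Answer: BIDS (highest first):
  #8: 10@100
  #1: 1@96
ASKS (lowest first):
  #6: 2@102
  #5: 6@105

Derivation:
After op 1 [order #1] limit_buy(price=96, qty=1): fills=none; bids=[#1:1@96] asks=[-]
After op 2 [order #2] limit_sell(price=104, qty=3): fills=none; bids=[#1:1@96] asks=[#2:3@104]
After op 3 [order #3] limit_buy(price=104, qty=2): fills=#3x#2:2@104; bids=[#1:1@96] asks=[#2:1@104]
After op 4 [order #4] limit_buy(price=103, qty=1): fills=none; bids=[#4:1@103 #1:1@96] asks=[#2:1@104]
After op 5 [order #5] limit_sell(price=105, qty=6): fills=none; bids=[#4:1@103 #1:1@96] asks=[#2:1@104 #5:6@105]
After op 6 [order #6] limit_sell(price=102, qty=9): fills=#4x#6:1@103; bids=[#1:1@96] asks=[#6:8@102 #2:1@104 #5:6@105]
After op 7 [order #7] market_buy(qty=6): fills=#7x#6:6@102; bids=[#1:1@96] asks=[#6:2@102 #2:1@104 #5:6@105]
After op 8 [order #8] limit_buy(price=100, qty=10): fills=none; bids=[#8:10@100 #1:1@96] asks=[#6:2@102 #2:1@104 #5:6@105]
After op 9 cancel(order #2): fills=none; bids=[#8:10@100 #1:1@96] asks=[#6:2@102 #5:6@105]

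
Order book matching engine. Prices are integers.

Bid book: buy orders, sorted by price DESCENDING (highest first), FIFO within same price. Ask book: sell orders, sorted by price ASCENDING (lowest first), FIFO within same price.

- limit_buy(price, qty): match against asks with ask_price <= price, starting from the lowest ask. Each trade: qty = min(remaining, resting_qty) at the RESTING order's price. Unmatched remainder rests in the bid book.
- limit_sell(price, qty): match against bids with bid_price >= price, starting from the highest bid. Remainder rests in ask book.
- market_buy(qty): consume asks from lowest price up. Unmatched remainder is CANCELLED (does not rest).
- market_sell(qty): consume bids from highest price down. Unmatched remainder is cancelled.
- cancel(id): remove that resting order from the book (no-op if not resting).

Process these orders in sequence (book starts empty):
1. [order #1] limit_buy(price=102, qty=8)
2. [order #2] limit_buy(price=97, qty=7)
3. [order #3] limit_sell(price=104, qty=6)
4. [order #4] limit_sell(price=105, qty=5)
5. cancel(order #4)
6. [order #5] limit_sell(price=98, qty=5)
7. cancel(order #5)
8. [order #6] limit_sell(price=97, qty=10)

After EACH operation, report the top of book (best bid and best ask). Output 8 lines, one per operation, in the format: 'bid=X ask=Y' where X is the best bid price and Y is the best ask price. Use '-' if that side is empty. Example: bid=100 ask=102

Answer: bid=102 ask=-
bid=102 ask=-
bid=102 ask=104
bid=102 ask=104
bid=102 ask=104
bid=102 ask=104
bid=102 ask=104
bid=- ask=104

Derivation:
After op 1 [order #1] limit_buy(price=102, qty=8): fills=none; bids=[#1:8@102] asks=[-]
After op 2 [order #2] limit_buy(price=97, qty=7): fills=none; bids=[#1:8@102 #2:7@97] asks=[-]
After op 3 [order #3] limit_sell(price=104, qty=6): fills=none; bids=[#1:8@102 #2:7@97] asks=[#3:6@104]
After op 4 [order #4] limit_sell(price=105, qty=5): fills=none; bids=[#1:8@102 #2:7@97] asks=[#3:6@104 #4:5@105]
After op 5 cancel(order #4): fills=none; bids=[#1:8@102 #2:7@97] asks=[#3:6@104]
After op 6 [order #5] limit_sell(price=98, qty=5): fills=#1x#5:5@102; bids=[#1:3@102 #2:7@97] asks=[#3:6@104]
After op 7 cancel(order #5): fills=none; bids=[#1:3@102 #2:7@97] asks=[#3:6@104]
After op 8 [order #6] limit_sell(price=97, qty=10): fills=#1x#6:3@102 #2x#6:7@97; bids=[-] asks=[#3:6@104]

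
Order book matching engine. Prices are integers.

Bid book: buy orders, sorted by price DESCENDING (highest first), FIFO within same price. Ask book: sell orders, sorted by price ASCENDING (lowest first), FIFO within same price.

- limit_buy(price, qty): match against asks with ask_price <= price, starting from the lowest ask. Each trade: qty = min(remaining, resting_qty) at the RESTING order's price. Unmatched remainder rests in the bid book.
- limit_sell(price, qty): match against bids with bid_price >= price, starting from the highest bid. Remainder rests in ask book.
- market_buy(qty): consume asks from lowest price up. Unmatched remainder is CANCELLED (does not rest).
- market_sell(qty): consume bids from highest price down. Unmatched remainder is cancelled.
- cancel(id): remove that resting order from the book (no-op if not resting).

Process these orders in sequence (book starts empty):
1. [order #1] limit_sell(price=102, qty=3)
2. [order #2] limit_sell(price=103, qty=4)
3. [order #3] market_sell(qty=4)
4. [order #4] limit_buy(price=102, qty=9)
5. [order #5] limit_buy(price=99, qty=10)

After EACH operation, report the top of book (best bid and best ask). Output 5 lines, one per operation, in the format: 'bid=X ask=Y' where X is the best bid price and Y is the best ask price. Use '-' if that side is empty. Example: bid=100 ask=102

Answer: bid=- ask=102
bid=- ask=102
bid=- ask=102
bid=102 ask=103
bid=102 ask=103

Derivation:
After op 1 [order #1] limit_sell(price=102, qty=3): fills=none; bids=[-] asks=[#1:3@102]
After op 2 [order #2] limit_sell(price=103, qty=4): fills=none; bids=[-] asks=[#1:3@102 #2:4@103]
After op 3 [order #3] market_sell(qty=4): fills=none; bids=[-] asks=[#1:3@102 #2:4@103]
After op 4 [order #4] limit_buy(price=102, qty=9): fills=#4x#1:3@102; bids=[#4:6@102] asks=[#2:4@103]
After op 5 [order #5] limit_buy(price=99, qty=10): fills=none; bids=[#4:6@102 #5:10@99] asks=[#2:4@103]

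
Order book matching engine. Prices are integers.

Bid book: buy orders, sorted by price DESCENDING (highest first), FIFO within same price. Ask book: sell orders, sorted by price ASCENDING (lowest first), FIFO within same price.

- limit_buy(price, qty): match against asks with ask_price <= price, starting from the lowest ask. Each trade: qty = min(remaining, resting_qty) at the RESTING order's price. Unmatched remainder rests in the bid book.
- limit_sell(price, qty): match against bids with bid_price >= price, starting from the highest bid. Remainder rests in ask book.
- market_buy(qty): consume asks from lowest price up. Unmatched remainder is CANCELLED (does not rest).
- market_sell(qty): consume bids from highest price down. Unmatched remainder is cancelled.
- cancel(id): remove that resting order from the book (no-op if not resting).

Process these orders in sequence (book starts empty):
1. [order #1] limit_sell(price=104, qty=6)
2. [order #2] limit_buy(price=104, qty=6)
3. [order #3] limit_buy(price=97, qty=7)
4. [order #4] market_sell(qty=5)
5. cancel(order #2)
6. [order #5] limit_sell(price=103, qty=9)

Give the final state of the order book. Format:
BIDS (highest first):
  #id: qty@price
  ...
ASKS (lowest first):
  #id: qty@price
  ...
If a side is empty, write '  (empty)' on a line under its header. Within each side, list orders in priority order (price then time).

After op 1 [order #1] limit_sell(price=104, qty=6): fills=none; bids=[-] asks=[#1:6@104]
After op 2 [order #2] limit_buy(price=104, qty=6): fills=#2x#1:6@104; bids=[-] asks=[-]
After op 3 [order #3] limit_buy(price=97, qty=7): fills=none; bids=[#3:7@97] asks=[-]
After op 4 [order #4] market_sell(qty=5): fills=#3x#4:5@97; bids=[#3:2@97] asks=[-]
After op 5 cancel(order #2): fills=none; bids=[#3:2@97] asks=[-]
After op 6 [order #5] limit_sell(price=103, qty=9): fills=none; bids=[#3:2@97] asks=[#5:9@103]

Answer: BIDS (highest first):
  #3: 2@97
ASKS (lowest first):
  #5: 9@103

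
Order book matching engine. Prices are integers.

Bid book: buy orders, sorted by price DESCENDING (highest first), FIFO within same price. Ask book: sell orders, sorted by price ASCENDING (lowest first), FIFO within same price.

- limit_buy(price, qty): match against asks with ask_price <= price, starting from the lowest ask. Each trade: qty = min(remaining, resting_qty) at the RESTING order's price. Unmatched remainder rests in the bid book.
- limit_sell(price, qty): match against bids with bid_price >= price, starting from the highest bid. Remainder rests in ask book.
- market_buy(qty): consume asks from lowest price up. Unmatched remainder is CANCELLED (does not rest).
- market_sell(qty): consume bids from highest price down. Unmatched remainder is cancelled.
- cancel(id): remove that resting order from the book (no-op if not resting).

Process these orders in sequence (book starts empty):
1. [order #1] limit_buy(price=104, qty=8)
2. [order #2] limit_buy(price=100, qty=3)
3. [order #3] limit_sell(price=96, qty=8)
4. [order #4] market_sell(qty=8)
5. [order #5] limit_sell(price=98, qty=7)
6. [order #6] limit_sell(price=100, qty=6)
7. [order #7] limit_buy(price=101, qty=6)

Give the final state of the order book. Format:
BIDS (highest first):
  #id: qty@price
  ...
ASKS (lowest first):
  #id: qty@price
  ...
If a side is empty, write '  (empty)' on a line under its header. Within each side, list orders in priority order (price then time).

Answer: BIDS (highest first):
  (empty)
ASKS (lowest first):
  #5: 1@98
  #6: 6@100

Derivation:
After op 1 [order #1] limit_buy(price=104, qty=8): fills=none; bids=[#1:8@104] asks=[-]
After op 2 [order #2] limit_buy(price=100, qty=3): fills=none; bids=[#1:8@104 #2:3@100] asks=[-]
After op 3 [order #3] limit_sell(price=96, qty=8): fills=#1x#3:8@104; bids=[#2:3@100] asks=[-]
After op 4 [order #4] market_sell(qty=8): fills=#2x#4:3@100; bids=[-] asks=[-]
After op 5 [order #5] limit_sell(price=98, qty=7): fills=none; bids=[-] asks=[#5:7@98]
After op 6 [order #6] limit_sell(price=100, qty=6): fills=none; bids=[-] asks=[#5:7@98 #6:6@100]
After op 7 [order #7] limit_buy(price=101, qty=6): fills=#7x#5:6@98; bids=[-] asks=[#5:1@98 #6:6@100]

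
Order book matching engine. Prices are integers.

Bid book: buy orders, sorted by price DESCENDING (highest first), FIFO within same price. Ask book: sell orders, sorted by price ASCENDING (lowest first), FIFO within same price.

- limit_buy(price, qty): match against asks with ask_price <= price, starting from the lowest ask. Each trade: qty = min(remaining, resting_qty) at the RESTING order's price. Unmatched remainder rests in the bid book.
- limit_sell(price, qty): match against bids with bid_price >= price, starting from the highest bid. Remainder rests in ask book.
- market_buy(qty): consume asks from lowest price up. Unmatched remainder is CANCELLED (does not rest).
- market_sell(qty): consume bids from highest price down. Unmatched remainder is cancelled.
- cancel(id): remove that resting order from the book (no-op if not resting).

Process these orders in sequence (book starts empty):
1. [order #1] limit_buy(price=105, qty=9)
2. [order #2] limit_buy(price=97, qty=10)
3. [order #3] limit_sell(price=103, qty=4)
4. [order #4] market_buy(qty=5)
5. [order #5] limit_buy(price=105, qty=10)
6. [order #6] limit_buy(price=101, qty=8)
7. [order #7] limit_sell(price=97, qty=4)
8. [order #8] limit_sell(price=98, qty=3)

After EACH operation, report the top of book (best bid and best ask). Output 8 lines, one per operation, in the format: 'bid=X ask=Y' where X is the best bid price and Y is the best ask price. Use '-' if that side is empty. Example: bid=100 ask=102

After op 1 [order #1] limit_buy(price=105, qty=9): fills=none; bids=[#1:9@105] asks=[-]
After op 2 [order #2] limit_buy(price=97, qty=10): fills=none; bids=[#1:9@105 #2:10@97] asks=[-]
After op 3 [order #3] limit_sell(price=103, qty=4): fills=#1x#3:4@105; bids=[#1:5@105 #2:10@97] asks=[-]
After op 4 [order #4] market_buy(qty=5): fills=none; bids=[#1:5@105 #2:10@97] asks=[-]
After op 5 [order #5] limit_buy(price=105, qty=10): fills=none; bids=[#1:5@105 #5:10@105 #2:10@97] asks=[-]
After op 6 [order #6] limit_buy(price=101, qty=8): fills=none; bids=[#1:5@105 #5:10@105 #6:8@101 #2:10@97] asks=[-]
After op 7 [order #7] limit_sell(price=97, qty=4): fills=#1x#7:4@105; bids=[#1:1@105 #5:10@105 #6:8@101 #2:10@97] asks=[-]
After op 8 [order #8] limit_sell(price=98, qty=3): fills=#1x#8:1@105 #5x#8:2@105; bids=[#5:8@105 #6:8@101 #2:10@97] asks=[-]

Answer: bid=105 ask=-
bid=105 ask=-
bid=105 ask=-
bid=105 ask=-
bid=105 ask=-
bid=105 ask=-
bid=105 ask=-
bid=105 ask=-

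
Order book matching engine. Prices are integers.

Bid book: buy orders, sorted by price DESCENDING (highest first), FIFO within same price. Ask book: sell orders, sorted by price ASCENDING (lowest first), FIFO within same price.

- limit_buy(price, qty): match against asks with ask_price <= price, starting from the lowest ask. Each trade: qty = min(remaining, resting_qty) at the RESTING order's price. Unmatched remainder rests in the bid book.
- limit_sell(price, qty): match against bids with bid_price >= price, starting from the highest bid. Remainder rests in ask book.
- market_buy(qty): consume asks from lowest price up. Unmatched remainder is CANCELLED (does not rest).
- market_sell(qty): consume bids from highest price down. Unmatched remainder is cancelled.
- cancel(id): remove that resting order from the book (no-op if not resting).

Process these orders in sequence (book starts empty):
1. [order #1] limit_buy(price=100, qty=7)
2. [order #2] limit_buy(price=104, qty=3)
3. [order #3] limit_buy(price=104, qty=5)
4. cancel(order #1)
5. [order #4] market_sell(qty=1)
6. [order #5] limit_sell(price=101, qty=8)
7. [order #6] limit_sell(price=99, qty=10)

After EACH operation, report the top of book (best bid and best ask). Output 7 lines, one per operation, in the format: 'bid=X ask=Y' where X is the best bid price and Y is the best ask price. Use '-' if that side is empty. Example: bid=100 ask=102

After op 1 [order #1] limit_buy(price=100, qty=7): fills=none; bids=[#1:7@100] asks=[-]
After op 2 [order #2] limit_buy(price=104, qty=3): fills=none; bids=[#2:3@104 #1:7@100] asks=[-]
After op 3 [order #3] limit_buy(price=104, qty=5): fills=none; bids=[#2:3@104 #3:5@104 #1:7@100] asks=[-]
After op 4 cancel(order #1): fills=none; bids=[#2:3@104 #3:5@104] asks=[-]
After op 5 [order #4] market_sell(qty=1): fills=#2x#4:1@104; bids=[#2:2@104 #3:5@104] asks=[-]
After op 6 [order #5] limit_sell(price=101, qty=8): fills=#2x#5:2@104 #3x#5:5@104; bids=[-] asks=[#5:1@101]
After op 7 [order #6] limit_sell(price=99, qty=10): fills=none; bids=[-] asks=[#6:10@99 #5:1@101]

Answer: bid=100 ask=-
bid=104 ask=-
bid=104 ask=-
bid=104 ask=-
bid=104 ask=-
bid=- ask=101
bid=- ask=99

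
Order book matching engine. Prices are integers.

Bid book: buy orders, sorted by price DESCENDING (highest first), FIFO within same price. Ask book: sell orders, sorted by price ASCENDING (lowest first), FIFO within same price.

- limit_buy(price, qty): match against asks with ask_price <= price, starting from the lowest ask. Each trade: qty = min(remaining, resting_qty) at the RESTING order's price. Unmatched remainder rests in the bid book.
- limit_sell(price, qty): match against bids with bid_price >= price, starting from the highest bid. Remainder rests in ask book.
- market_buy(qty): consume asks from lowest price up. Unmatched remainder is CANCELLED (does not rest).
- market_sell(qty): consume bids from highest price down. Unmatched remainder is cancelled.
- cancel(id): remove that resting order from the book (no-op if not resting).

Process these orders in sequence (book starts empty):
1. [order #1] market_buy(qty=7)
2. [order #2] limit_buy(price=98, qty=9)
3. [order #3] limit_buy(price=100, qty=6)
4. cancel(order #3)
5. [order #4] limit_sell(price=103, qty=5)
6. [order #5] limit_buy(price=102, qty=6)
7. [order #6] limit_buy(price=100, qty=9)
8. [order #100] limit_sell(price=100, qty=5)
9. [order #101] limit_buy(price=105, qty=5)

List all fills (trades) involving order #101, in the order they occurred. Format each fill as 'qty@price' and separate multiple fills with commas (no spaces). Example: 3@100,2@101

Answer: 5@103

Derivation:
After op 1 [order #1] market_buy(qty=7): fills=none; bids=[-] asks=[-]
After op 2 [order #2] limit_buy(price=98, qty=9): fills=none; bids=[#2:9@98] asks=[-]
After op 3 [order #3] limit_buy(price=100, qty=6): fills=none; bids=[#3:6@100 #2:9@98] asks=[-]
After op 4 cancel(order #3): fills=none; bids=[#2:9@98] asks=[-]
After op 5 [order #4] limit_sell(price=103, qty=5): fills=none; bids=[#2:9@98] asks=[#4:5@103]
After op 6 [order #5] limit_buy(price=102, qty=6): fills=none; bids=[#5:6@102 #2:9@98] asks=[#4:5@103]
After op 7 [order #6] limit_buy(price=100, qty=9): fills=none; bids=[#5:6@102 #6:9@100 #2:9@98] asks=[#4:5@103]
After op 8 [order #100] limit_sell(price=100, qty=5): fills=#5x#100:5@102; bids=[#5:1@102 #6:9@100 #2:9@98] asks=[#4:5@103]
After op 9 [order #101] limit_buy(price=105, qty=5): fills=#101x#4:5@103; bids=[#5:1@102 #6:9@100 #2:9@98] asks=[-]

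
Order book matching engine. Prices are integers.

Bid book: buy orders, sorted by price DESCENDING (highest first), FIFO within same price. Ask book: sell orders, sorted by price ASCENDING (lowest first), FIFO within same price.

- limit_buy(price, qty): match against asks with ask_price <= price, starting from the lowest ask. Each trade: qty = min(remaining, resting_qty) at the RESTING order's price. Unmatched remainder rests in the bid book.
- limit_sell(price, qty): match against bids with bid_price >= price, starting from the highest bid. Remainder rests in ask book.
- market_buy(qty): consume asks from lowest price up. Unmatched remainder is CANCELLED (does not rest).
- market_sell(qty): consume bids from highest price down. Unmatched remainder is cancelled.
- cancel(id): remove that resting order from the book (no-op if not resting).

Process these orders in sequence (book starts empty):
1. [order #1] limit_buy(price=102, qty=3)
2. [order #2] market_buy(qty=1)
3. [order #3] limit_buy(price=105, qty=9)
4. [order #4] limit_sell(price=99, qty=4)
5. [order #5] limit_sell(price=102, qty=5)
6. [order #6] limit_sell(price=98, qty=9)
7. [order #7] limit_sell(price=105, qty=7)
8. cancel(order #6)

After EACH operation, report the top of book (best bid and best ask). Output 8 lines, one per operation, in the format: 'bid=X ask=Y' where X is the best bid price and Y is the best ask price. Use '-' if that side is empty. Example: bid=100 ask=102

After op 1 [order #1] limit_buy(price=102, qty=3): fills=none; bids=[#1:3@102] asks=[-]
After op 2 [order #2] market_buy(qty=1): fills=none; bids=[#1:3@102] asks=[-]
After op 3 [order #3] limit_buy(price=105, qty=9): fills=none; bids=[#3:9@105 #1:3@102] asks=[-]
After op 4 [order #4] limit_sell(price=99, qty=4): fills=#3x#4:4@105; bids=[#3:5@105 #1:3@102] asks=[-]
After op 5 [order #5] limit_sell(price=102, qty=5): fills=#3x#5:5@105; bids=[#1:3@102] asks=[-]
After op 6 [order #6] limit_sell(price=98, qty=9): fills=#1x#6:3@102; bids=[-] asks=[#6:6@98]
After op 7 [order #7] limit_sell(price=105, qty=7): fills=none; bids=[-] asks=[#6:6@98 #7:7@105]
After op 8 cancel(order #6): fills=none; bids=[-] asks=[#7:7@105]

Answer: bid=102 ask=-
bid=102 ask=-
bid=105 ask=-
bid=105 ask=-
bid=102 ask=-
bid=- ask=98
bid=- ask=98
bid=- ask=105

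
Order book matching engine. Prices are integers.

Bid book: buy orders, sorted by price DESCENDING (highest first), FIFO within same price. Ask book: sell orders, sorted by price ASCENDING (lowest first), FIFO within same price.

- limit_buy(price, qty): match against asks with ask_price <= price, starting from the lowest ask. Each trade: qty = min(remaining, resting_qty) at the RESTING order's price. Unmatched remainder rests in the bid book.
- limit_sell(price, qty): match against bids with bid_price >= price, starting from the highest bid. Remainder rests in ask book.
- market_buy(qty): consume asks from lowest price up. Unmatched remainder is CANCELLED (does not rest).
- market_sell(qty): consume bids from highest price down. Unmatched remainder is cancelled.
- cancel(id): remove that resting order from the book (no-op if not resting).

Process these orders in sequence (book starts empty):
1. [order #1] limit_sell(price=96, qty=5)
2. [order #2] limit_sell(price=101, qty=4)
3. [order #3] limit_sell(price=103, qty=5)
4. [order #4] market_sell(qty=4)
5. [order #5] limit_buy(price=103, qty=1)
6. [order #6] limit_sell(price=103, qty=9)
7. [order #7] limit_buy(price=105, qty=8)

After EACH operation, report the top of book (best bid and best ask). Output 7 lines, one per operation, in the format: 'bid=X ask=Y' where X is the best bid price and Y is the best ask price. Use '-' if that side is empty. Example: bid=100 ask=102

Answer: bid=- ask=96
bid=- ask=96
bid=- ask=96
bid=- ask=96
bid=- ask=96
bid=- ask=96
bid=- ask=103

Derivation:
After op 1 [order #1] limit_sell(price=96, qty=5): fills=none; bids=[-] asks=[#1:5@96]
After op 2 [order #2] limit_sell(price=101, qty=4): fills=none; bids=[-] asks=[#1:5@96 #2:4@101]
After op 3 [order #3] limit_sell(price=103, qty=5): fills=none; bids=[-] asks=[#1:5@96 #2:4@101 #3:5@103]
After op 4 [order #4] market_sell(qty=4): fills=none; bids=[-] asks=[#1:5@96 #2:4@101 #3:5@103]
After op 5 [order #5] limit_buy(price=103, qty=1): fills=#5x#1:1@96; bids=[-] asks=[#1:4@96 #2:4@101 #3:5@103]
After op 6 [order #6] limit_sell(price=103, qty=9): fills=none; bids=[-] asks=[#1:4@96 #2:4@101 #3:5@103 #6:9@103]
After op 7 [order #7] limit_buy(price=105, qty=8): fills=#7x#1:4@96 #7x#2:4@101; bids=[-] asks=[#3:5@103 #6:9@103]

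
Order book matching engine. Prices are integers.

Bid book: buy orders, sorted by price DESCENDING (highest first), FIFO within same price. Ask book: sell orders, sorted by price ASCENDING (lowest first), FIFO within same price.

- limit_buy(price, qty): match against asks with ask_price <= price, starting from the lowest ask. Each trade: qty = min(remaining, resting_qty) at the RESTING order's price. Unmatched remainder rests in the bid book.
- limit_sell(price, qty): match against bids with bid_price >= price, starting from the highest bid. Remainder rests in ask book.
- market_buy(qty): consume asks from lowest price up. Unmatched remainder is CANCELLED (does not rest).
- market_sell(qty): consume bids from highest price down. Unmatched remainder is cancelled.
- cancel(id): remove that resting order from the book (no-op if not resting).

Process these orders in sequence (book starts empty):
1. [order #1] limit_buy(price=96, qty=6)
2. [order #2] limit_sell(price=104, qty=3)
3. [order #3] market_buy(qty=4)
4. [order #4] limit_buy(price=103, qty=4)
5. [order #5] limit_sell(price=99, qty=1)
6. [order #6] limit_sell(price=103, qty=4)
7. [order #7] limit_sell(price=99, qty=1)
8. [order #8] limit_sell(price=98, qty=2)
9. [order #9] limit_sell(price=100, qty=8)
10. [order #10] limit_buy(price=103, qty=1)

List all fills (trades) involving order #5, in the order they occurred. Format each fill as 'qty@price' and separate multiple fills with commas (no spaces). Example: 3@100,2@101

Answer: 1@103

Derivation:
After op 1 [order #1] limit_buy(price=96, qty=6): fills=none; bids=[#1:6@96] asks=[-]
After op 2 [order #2] limit_sell(price=104, qty=3): fills=none; bids=[#1:6@96] asks=[#2:3@104]
After op 3 [order #3] market_buy(qty=4): fills=#3x#2:3@104; bids=[#1:6@96] asks=[-]
After op 4 [order #4] limit_buy(price=103, qty=4): fills=none; bids=[#4:4@103 #1:6@96] asks=[-]
After op 5 [order #5] limit_sell(price=99, qty=1): fills=#4x#5:1@103; bids=[#4:3@103 #1:6@96] asks=[-]
After op 6 [order #6] limit_sell(price=103, qty=4): fills=#4x#6:3@103; bids=[#1:6@96] asks=[#6:1@103]
After op 7 [order #7] limit_sell(price=99, qty=1): fills=none; bids=[#1:6@96] asks=[#7:1@99 #6:1@103]
After op 8 [order #8] limit_sell(price=98, qty=2): fills=none; bids=[#1:6@96] asks=[#8:2@98 #7:1@99 #6:1@103]
After op 9 [order #9] limit_sell(price=100, qty=8): fills=none; bids=[#1:6@96] asks=[#8:2@98 #7:1@99 #9:8@100 #6:1@103]
After op 10 [order #10] limit_buy(price=103, qty=1): fills=#10x#8:1@98; bids=[#1:6@96] asks=[#8:1@98 #7:1@99 #9:8@100 #6:1@103]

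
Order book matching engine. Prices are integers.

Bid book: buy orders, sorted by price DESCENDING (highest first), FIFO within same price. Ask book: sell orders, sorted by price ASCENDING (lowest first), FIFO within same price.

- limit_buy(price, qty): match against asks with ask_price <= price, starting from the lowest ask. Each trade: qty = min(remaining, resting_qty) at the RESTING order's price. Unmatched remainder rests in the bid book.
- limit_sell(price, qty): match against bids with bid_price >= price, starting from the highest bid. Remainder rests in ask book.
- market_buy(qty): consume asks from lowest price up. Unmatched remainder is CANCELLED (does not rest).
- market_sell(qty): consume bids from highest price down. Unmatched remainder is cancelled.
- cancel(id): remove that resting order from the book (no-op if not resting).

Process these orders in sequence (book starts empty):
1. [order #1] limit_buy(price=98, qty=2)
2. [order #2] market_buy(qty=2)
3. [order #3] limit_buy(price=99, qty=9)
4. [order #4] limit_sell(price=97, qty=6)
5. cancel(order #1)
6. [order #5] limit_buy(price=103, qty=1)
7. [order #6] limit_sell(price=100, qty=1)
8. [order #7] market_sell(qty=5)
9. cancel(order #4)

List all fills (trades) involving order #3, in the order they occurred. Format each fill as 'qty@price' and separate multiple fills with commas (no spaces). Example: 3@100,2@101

Answer: 6@99,3@99

Derivation:
After op 1 [order #1] limit_buy(price=98, qty=2): fills=none; bids=[#1:2@98] asks=[-]
After op 2 [order #2] market_buy(qty=2): fills=none; bids=[#1:2@98] asks=[-]
After op 3 [order #3] limit_buy(price=99, qty=9): fills=none; bids=[#3:9@99 #1:2@98] asks=[-]
After op 4 [order #4] limit_sell(price=97, qty=6): fills=#3x#4:6@99; bids=[#3:3@99 #1:2@98] asks=[-]
After op 5 cancel(order #1): fills=none; bids=[#3:3@99] asks=[-]
After op 6 [order #5] limit_buy(price=103, qty=1): fills=none; bids=[#5:1@103 #3:3@99] asks=[-]
After op 7 [order #6] limit_sell(price=100, qty=1): fills=#5x#6:1@103; bids=[#3:3@99] asks=[-]
After op 8 [order #7] market_sell(qty=5): fills=#3x#7:3@99; bids=[-] asks=[-]
After op 9 cancel(order #4): fills=none; bids=[-] asks=[-]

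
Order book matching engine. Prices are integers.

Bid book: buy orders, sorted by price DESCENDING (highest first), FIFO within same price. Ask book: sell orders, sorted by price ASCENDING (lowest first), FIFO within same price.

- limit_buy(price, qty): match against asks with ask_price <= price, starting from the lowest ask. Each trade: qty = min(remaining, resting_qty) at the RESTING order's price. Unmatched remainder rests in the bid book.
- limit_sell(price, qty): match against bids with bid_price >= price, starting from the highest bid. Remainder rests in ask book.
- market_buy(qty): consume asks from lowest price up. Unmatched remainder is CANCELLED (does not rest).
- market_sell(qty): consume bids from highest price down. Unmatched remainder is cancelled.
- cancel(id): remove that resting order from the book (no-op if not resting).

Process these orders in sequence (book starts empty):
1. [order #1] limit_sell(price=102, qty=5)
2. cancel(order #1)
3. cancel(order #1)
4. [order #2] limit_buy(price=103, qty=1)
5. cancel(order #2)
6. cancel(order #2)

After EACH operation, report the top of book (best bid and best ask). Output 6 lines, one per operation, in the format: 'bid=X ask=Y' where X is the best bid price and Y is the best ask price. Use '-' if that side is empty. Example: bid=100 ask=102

After op 1 [order #1] limit_sell(price=102, qty=5): fills=none; bids=[-] asks=[#1:5@102]
After op 2 cancel(order #1): fills=none; bids=[-] asks=[-]
After op 3 cancel(order #1): fills=none; bids=[-] asks=[-]
After op 4 [order #2] limit_buy(price=103, qty=1): fills=none; bids=[#2:1@103] asks=[-]
After op 5 cancel(order #2): fills=none; bids=[-] asks=[-]
After op 6 cancel(order #2): fills=none; bids=[-] asks=[-]

Answer: bid=- ask=102
bid=- ask=-
bid=- ask=-
bid=103 ask=-
bid=- ask=-
bid=- ask=-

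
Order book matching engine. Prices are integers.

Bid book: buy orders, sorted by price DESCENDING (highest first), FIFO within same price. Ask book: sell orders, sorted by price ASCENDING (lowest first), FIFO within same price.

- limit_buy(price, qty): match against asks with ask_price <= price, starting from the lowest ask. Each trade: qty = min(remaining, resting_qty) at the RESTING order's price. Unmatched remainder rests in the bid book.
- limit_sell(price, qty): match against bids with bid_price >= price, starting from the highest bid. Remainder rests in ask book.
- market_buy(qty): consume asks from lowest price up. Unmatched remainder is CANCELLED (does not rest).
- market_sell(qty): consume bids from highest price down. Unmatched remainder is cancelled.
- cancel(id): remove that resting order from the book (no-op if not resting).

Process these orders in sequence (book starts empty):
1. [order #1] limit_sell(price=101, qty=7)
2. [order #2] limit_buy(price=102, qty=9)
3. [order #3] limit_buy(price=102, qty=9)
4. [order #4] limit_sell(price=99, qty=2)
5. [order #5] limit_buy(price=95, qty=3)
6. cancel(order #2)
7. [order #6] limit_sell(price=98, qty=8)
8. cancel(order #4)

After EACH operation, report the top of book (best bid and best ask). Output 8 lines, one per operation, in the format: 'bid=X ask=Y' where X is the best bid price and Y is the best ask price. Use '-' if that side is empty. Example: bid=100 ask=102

After op 1 [order #1] limit_sell(price=101, qty=7): fills=none; bids=[-] asks=[#1:7@101]
After op 2 [order #2] limit_buy(price=102, qty=9): fills=#2x#1:7@101; bids=[#2:2@102] asks=[-]
After op 3 [order #3] limit_buy(price=102, qty=9): fills=none; bids=[#2:2@102 #3:9@102] asks=[-]
After op 4 [order #4] limit_sell(price=99, qty=2): fills=#2x#4:2@102; bids=[#3:9@102] asks=[-]
After op 5 [order #5] limit_buy(price=95, qty=3): fills=none; bids=[#3:9@102 #5:3@95] asks=[-]
After op 6 cancel(order #2): fills=none; bids=[#3:9@102 #5:3@95] asks=[-]
After op 7 [order #6] limit_sell(price=98, qty=8): fills=#3x#6:8@102; bids=[#3:1@102 #5:3@95] asks=[-]
After op 8 cancel(order #4): fills=none; bids=[#3:1@102 #5:3@95] asks=[-]

Answer: bid=- ask=101
bid=102 ask=-
bid=102 ask=-
bid=102 ask=-
bid=102 ask=-
bid=102 ask=-
bid=102 ask=-
bid=102 ask=-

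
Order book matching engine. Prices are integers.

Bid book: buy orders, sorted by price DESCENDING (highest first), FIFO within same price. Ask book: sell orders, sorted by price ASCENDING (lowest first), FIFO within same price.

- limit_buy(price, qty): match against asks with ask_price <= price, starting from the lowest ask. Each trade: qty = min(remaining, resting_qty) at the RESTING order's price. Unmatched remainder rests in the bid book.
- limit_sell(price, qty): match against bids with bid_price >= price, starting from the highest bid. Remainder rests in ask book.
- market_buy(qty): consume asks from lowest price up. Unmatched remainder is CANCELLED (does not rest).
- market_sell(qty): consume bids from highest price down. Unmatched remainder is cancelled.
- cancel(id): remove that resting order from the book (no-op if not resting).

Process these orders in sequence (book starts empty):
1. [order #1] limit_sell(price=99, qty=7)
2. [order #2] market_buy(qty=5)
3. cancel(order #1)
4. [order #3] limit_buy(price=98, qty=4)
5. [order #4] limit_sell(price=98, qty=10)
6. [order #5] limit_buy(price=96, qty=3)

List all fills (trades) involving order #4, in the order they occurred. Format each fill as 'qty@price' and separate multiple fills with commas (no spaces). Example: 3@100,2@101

Answer: 4@98

Derivation:
After op 1 [order #1] limit_sell(price=99, qty=7): fills=none; bids=[-] asks=[#1:7@99]
After op 2 [order #2] market_buy(qty=5): fills=#2x#1:5@99; bids=[-] asks=[#1:2@99]
After op 3 cancel(order #1): fills=none; bids=[-] asks=[-]
After op 4 [order #3] limit_buy(price=98, qty=4): fills=none; bids=[#3:4@98] asks=[-]
After op 5 [order #4] limit_sell(price=98, qty=10): fills=#3x#4:4@98; bids=[-] asks=[#4:6@98]
After op 6 [order #5] limit_buy(price=96, qty=3): fills=none; bids=[#5:3@96] asks=[#4:6@98]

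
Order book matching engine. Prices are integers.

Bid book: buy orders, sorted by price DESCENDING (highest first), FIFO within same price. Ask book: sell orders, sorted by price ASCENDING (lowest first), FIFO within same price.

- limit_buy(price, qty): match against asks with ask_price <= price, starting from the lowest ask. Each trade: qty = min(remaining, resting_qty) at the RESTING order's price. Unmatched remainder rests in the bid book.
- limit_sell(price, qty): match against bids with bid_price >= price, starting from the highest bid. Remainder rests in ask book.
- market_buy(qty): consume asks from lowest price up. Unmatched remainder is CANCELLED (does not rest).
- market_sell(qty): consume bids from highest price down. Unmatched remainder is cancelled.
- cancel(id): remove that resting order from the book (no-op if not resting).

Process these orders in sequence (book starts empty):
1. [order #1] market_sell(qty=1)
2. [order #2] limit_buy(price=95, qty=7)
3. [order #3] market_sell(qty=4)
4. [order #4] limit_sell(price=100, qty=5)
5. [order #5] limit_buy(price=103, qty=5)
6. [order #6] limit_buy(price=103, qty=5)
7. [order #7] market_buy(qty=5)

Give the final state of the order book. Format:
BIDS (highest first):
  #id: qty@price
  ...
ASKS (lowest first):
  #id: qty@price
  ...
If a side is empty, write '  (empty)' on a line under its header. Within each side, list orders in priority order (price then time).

Answer: BIDS (highest first):
  #6: 5@103
  #2: 3@95
ASKS (lowest first):
  (empty)

Derivation:
After op 1 [order #1] market_sell(qty=1): fills=none; bids=[-] asks=[-]
After op 2 [order #2] limit_buy(price=95, qty=7): fills=none; bids=[#2:7@95] asks=[-]
After op 3 [order #3] market_sell(qty=4): fills=#2x#3:4@95; bids=[#2:3@95] asks=[-]
After op 4 [order #4] limit_sell(price=100, qty=5): fills=none; bids=[#2:3@95] asks=[#4:5@100]
After op 5 [order #5] limit_buy(price=103, qty=5): fills=#5x#4:5@100; bids=[#2:3@95] asks=[-]
After op 6 [order #6] limit_buy(price=103, qty=5): fills=none; bids=[#6:5@103 #2:3@95] asks=[-]
After op 7 [order #7] market_buy(qty=5): fills=none; bids=[#6:5@103 #2:3@95] asks=[-]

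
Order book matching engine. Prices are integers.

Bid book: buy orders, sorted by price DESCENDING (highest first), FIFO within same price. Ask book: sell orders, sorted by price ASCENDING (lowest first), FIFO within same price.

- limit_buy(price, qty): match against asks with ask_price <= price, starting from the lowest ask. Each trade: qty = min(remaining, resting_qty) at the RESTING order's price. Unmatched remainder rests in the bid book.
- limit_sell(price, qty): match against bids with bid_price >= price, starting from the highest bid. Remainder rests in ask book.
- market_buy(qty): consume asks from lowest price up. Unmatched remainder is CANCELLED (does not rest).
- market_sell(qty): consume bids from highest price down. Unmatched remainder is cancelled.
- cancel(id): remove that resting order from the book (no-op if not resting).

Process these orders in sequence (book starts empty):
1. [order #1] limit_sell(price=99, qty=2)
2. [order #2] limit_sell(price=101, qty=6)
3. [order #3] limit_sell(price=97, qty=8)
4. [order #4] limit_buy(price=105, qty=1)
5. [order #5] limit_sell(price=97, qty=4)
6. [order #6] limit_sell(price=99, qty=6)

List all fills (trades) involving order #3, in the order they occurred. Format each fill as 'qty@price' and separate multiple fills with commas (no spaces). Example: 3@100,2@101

After op 1 [order #1] limit_sell(price=99, qty=2): fills=none; bids=[-] asks=[#1:2@99]
After op 2 [order #2] limit_sell(price=101, qty=6): fills=none; bids=[-] asks=[#1:2@99 #2:6@101]
After op 3 [order #3] limit_sell(price=97, qty=8): fills=none; bids=[-] asks=[#3:8@97 #1:2@99 #2:6@101]
After op 4 [order #4] limit_buy(price=105, qty=1): fills=#4x#3:1@97; bids=[-] asks=[#3:7@97 #1:2@99 #2:6@101]
After op 5 [order #5] limit_sell(price=97, qty=4): fills=none; bids=[-] asks=[#3:7@97 #5:4@97 #1:2@99 #2:6@101]
After op 6 [order #6] limit_sell(price=99, qty=6): fills=none; bids=[-] asks=[#3:7@97 #5:4@97 #1:2@99 #6:6@99 #2:6@101]

Answer: 1@97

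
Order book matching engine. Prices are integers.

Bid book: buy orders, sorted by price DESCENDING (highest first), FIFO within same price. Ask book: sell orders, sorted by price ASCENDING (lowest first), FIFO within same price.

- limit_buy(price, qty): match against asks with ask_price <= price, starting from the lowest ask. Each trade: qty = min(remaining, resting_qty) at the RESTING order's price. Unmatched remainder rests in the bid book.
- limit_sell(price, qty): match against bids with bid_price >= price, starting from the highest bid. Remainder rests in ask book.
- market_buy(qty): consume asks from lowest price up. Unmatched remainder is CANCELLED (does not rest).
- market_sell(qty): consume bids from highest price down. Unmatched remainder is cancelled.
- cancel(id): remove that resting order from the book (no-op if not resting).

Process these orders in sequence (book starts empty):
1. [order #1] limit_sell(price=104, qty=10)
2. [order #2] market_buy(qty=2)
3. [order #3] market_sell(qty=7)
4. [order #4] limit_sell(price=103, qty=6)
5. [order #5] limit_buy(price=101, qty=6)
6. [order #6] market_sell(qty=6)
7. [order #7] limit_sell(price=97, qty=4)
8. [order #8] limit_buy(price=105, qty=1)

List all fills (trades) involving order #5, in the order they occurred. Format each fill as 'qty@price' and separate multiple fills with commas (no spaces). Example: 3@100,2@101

Answer: 6@101

Derivation:
After op 1 [order #1] limit_sell(price=104, qty=10): fills=none; bids=[-] asks=[#1:10@104]
After op 2 [order #2] market_buy(qty=2): fills=#2x#1:2@104; bids=[-] asks=[#1:8@104]
After op 3 [order #3] market_sell(qty=7): fills=none; bids=[-] asks=[#1:8@104]
After op 4 [order #4] limit_sell(price=103, qty=6): fills=none; bids=[-] asks=[#4:6@103 #1:8@104]
After op 5 [order #5] limit_buy(price=101, qty=6): fills=none; bids=[#5:6@101] asks=[#4:6@103 #1:8@104]
After op 6 [order #6] market_sell(qty=6): fills=#5x#6:6@101; bids=[-] asks=[#4:6@103 #1:8@104]
After op 7 [order #7] limit_sell(price=97, qty=4): fills=none; bids=[-] asks=[#7:4@97 #4:6@103 #1:8@104]
After op 8 [order #8] limit_buy(price=105, qty=1): fills=#8x#7:1@97; bids=[-] asks=[#7:3@97 #4:6@103 #1:8@104]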